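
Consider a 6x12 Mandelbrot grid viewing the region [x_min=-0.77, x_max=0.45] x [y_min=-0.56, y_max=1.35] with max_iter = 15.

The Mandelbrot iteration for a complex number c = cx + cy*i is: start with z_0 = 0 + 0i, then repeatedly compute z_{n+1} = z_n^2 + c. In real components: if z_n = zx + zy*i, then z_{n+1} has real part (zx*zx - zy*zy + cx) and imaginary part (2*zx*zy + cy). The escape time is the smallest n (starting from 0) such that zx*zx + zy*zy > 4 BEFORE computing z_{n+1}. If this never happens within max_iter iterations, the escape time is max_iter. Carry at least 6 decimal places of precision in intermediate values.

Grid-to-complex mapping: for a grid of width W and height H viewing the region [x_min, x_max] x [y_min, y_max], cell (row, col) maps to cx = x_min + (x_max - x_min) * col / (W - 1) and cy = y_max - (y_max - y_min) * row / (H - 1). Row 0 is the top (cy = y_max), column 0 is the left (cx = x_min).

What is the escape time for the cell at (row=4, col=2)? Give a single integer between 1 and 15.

z_0 = 0 + 0i, c = -0.2820 + 0.6555i
Iter 1: z = -0.2820 + 0.6555i, |z|^2 = 0.5091
Iter 2: z = -0.6321 + 0.2858i, |z|^2 = 0.4812
Iter 3: z = 0.0359 + 0.2942i, |z|^2 = 0.0878
Iter 4: z = -0.3673 + 0.6766i, |z|^2 = 0.5926
Iter 5: z = -0.6049 + 0.1585i, |z|^2 = 0.3910
Iter 6: z = 0.0587 + 0.4637i, |z|^2 = 0.2185
Iter 7: z = -0.4936 + 0.7099i, |z|^2 = 0.7476
Iter 8: z = -0.5424 + -0.0453i, |z|^2 = 0.2962
Iter 9: z = 0.0101 + 0.7046i, |z|^2 = 0.4966
Iter 10: z = -0.7784 + 0.6697i, |z|^2 = 1.0544
Iter 11: z = -0.1246 + -0.3872i, |z|^2 = 0.1654
Iter 12: z = -0.4164 + 0.7520i, |z|^2 = 0.7388
Iter 13: z = -0.6741 + 0.0293i, |z|^2 = 0.4553
Iter 14: z = 0.1716 + 0.6160i, |z|^2 = 0.4089

Answer: 15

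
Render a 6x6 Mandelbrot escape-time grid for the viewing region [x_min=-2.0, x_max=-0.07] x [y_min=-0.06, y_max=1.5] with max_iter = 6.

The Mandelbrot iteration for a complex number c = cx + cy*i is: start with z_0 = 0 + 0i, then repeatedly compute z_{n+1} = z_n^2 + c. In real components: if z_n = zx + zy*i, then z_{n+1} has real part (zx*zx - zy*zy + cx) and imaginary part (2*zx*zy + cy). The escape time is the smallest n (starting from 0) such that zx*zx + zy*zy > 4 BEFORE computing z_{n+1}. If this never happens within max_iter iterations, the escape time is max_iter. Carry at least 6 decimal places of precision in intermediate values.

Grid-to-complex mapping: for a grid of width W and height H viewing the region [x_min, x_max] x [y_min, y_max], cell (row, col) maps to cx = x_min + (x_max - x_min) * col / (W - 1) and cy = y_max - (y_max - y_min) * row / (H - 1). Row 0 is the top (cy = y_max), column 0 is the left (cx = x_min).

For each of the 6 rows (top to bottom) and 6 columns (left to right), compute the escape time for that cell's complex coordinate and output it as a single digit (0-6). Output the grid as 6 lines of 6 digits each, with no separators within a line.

Answer: 112222
112333
133456
133566
146666
166666

Derivation:
(row=0, col=0): c = -2.0000 + 1.5000i → escape time 1
(row=0, col=1): c = -1.6140 + 1.5000i → escape time 1
(row=0, col=2): c = -1.2280 + 1.5000i → escape time 2
(row=0, col=3): c = -0.8420 + 1.5000i → escape time 2
(row=0, col=4): c = -0.4560 + 1.5000i → escape time 2
(row=0, col=5): c = -0.0700 + 1.5000i → escape time 2
(row=1, col=0): c = -2.0000 + 1.1880i → escape time 1
(row=1, col=1): c = -1.6140 + 1.1880i → escape time 1
(row=1, col=2): c = -1.2280 + 1.1880i → escape time 2
(row=1, col=3): c = -0.8420 + 1.1880i → escape time 3
(row=1, col=4): c = -0.4560 + 1.1880i → escape time 3
(row=1, col=5): c = -0.0700 + 1.1880i → escape time 3
(row=2, col=0): c = -2.0000 + 0.8760i → escape time 1
(row=2, col=1): c = -1.6140 + 0.8760i → escape time 3
(row=2, col=2): c = -1.2280 + 0.8760i → escape time 3
(row=2, col=3): c = -0.8420 + 0.8760i → escape time 4
(row=2, col=4): c = -0.4560 + 0.8760i → escape time 5
(row=2, col=5): c = -0.0700 + 0.8760i → escape time 6
(row=3, col=0): c = -2.0000 + 0.5640i → escape time 1
(row=3, col=1): c = -1.6140 + 0.5640i → escape time 3
(row=3, col=2): c = -1.2280 + 0.5640i → escape time 3
(row=3, col=3): c = -0.8420 + 0.5640i → escape time 5
(row=3, col=4): c = -0.4560 + 0.5640i → escape time 6
(row=3, col=5): c = -0.0700 + 0.5640i → escape time 6
(row=4, col=0): c = -2.0000 + 0.2520i → escape time 1
(row=4, col=1): c = -1.6140 + 0.2520i → escape time 4
(row=4, col=2): c = -1.2280 + 0.2520i → escape time 6
(row=4, col=3): c = -0.8420 + 0.2520i → escape time 6
(row=4, col=4): c = -0.4560 + 0.2520i → escape time 6
(row=4, col=5): c = -0.0700 + 0.2520i → escape time 6
(row=5, col=0): c = -2.0000 + -0.0600i → escape time 1
(row=5, col=1): c = -1.6140 + -0.0600i → escape time 6
(row=5, col=2): c = -1.2280 + -0.0600i → escape time 6
(row=5, col=3): c = -0.8420 + -0.0600i → escape time 6
(row=5, col=4): c = -0.4560 + -0.0600i → escape time 6
(row=5, col=5): c = -0.0700 + -0.0600i → escape time 6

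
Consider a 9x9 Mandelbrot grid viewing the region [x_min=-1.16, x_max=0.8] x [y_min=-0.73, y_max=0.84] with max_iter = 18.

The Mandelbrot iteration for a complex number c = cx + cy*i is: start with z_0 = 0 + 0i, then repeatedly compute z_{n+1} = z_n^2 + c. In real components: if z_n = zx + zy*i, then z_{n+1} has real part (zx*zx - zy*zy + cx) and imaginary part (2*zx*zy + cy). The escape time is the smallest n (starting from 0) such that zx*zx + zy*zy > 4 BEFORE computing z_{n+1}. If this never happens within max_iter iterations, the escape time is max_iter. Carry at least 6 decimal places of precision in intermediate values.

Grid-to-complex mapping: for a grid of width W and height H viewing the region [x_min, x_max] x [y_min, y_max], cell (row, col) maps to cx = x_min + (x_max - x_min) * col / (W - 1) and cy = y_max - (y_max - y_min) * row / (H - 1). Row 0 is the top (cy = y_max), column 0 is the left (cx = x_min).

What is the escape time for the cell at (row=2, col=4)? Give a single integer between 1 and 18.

Answer: 18

Derivation:
z_0 = 0 + 0i, c = -0.1800 + 0.4475i
Iter 1: z = -0.1800 + 0.4475i, |z|^2 = 0.2327
Iter 2: z = -0.3479 + 0.2864i, |z|^2 = 0.2030
Iter 3: z = -0.1410 + 0.2482i, |z|^2 = 0.0815
Iter 4: z = -0.2217 + 0.3775i, |z|^2 = 0.1917
Iter 5: z = -0.2733 + 0.2801i, |z|^2 = 0.1532
Iter 6: z = -0.1837 + 0.2944i, |z|^2 = 0.1204
Iter 7: z = -0.2329 + 0.3393i, |z|^2 = 0.1694
Iter 8: z = -0.2409 + 0.2894i, |z|^2 = 0.1418
Iter 9: z = -0.2058 + 0.3080i, |z|^2 = 0.1372
Iter 10: z = -0.2326 + 0.3207i, |z|^2 = 0.1570
Iter 11: z = -0.2288 + 0.2983i, |z|^2 = 0.1413
Iter 12: z = -0.2166 + 0.3110i, |z|^2 = 0.1437
Iter 13: z = -0.2298 + 0.3127i, |z|^2 = 0.1506
Iter 14: z = -0.2250 + 0.3038i, |z|^2 = 0.1429
Iter 15: z = -0.2216 + 0.3108i, |z|^2 = 0.1457
Iter 16: z = -0.2275 + 0.3097i, |z|^2 = 0.1477
Iter 17: z = -0.2242 + 0.3066i, |z|^2 = 0.1443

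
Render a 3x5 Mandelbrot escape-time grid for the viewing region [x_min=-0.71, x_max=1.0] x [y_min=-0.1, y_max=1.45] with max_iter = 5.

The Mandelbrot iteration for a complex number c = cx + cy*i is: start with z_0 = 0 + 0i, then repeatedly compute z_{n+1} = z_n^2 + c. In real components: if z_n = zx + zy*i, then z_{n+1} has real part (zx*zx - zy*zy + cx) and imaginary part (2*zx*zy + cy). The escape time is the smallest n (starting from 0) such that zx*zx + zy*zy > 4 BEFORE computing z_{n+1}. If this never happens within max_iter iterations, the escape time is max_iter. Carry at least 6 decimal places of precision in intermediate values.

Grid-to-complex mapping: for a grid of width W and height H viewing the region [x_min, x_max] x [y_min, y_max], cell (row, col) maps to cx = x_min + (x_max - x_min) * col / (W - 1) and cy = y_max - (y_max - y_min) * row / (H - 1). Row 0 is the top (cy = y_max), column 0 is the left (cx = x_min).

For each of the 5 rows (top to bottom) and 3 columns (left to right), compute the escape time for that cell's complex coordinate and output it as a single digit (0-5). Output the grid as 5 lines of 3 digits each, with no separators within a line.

Answer: 222
342
552
552
552

Derivation:
(row=0, col=0): c = -0.7100 + 1.4500i → escape time 2
(row=0, col=1): c = 0.1450 + 1.4500i → escape time 2
(row=0, col=2): c = 1.0000 + 1.4500i → escape time 2
(row=1, col=0): c = -0.7100 + 1.0625i → escape time 3
(row=1, col=1): c = 0.1450 + 1.0625i → escape time 4
(row=1, col=2): c = 1.0000 + 1.0625i → escape time 2
(row=2, col=0): c = -0.7100 + 0.6750i → escape time 5
(row=2, col=1): c = 0.1450 + 0.6750i → escape time 5
(row=2, col=2): c = 1.0000 + 0.6750i → escape time 2
(row=3, col=0): c = -0.7100 + 0.2875i → escape time 5
(row=3, col=1): c = 0.1450 + 0.2875i → escape time 5
(row=3, col=2): c = 1.0000 + 0.2875i → escape time 2
(row=4, col=0): c = -0.7100 + -0.1000i → escape time 5
(row=4, col=1): c = 0.1450 + -0.1000i → escape time 5
(row=4, col=2): c = 1.0000 + -0.1000i → escape time 2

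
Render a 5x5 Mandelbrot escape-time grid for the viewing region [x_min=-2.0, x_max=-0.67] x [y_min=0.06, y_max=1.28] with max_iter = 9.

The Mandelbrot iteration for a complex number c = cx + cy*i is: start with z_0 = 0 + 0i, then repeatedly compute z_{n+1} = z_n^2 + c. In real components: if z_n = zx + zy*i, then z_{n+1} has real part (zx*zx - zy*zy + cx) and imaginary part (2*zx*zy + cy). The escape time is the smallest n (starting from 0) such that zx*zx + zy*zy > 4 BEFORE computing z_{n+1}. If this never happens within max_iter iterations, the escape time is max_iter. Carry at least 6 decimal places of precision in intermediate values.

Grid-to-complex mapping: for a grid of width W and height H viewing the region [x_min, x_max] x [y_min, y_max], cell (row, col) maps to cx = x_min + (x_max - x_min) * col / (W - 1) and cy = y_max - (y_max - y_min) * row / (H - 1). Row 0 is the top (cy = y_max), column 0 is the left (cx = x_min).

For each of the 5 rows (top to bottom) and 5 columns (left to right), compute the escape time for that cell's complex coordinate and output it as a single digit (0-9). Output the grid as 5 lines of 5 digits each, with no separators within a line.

(row=0, col=0): c = -2.0000 + 1.2800i → escape time 1
(row=0, col=1): c = -1.6675 + 1.2800i → escape time 1
(row=0, col=2): c = -1.3350 + 1.2800i → escape time 2
(row=0, col=3): c = -1.0025 + 1.2800i → escape time 2
(row=0, col=4): c = -0.6700 + 1.2800i → escape time 3
(row=1, col=0): c = -2.0000 + 0.9750i → escape time 1
(row=1, col=1): c = -1.6675 + 0.9750i → escape time 2
(row=1, col=2): c = -1.3350 + 0.9750i → escape time 3
(row=1, col=3): c = -1.0025 + 0.9750i → escape time 3
(row=1, col=4): c = -0.6700 + 0.9750i → escape time 4
(row=2, col=0): c = -2.0000 + 0.6700i → escape time 1
(row=2, col=1): c = -1.6675 + 0.6700i → escape time 3
(row=2, col=2): c = -1.3350 + 0.6700i → escape time 3
(row=2, col=3): c = -1.0025 + 0.6700i → escape time 4
(row=2, col=4): c = -0.6700 + 0.6700i → escape time 6
(row=3, col=0): c = -2.0000 + 0.3650i → escape time 1
(row=3, col=1): c = -1.6675 + 0.3650i → escape time 4
(row=3, col=2): c = -1.3350 + 0.3650i → escape time 6
(row=3, col=3): c = -1.0025 + 0.3650i → escape time 9
(row=3, col=4): c = -0.6700 + 0.3650i → escape time 9
(row=4, col=0): c = -2.0000 + 0.0600i → escape time 1
(row=4, col=1): c = -1.6675 + 0.0600i → escape time 6
(row=4, col=2): c = -1.3350 + 0.0600i → escape time 9
(row=4, col=3): c = -1.0025 + 0.0600i → escape time 9
(row=4, col=4): c = -0.6700 + 0.0600i → escape time 9

Answer: 11223
12334
13346
14699
16999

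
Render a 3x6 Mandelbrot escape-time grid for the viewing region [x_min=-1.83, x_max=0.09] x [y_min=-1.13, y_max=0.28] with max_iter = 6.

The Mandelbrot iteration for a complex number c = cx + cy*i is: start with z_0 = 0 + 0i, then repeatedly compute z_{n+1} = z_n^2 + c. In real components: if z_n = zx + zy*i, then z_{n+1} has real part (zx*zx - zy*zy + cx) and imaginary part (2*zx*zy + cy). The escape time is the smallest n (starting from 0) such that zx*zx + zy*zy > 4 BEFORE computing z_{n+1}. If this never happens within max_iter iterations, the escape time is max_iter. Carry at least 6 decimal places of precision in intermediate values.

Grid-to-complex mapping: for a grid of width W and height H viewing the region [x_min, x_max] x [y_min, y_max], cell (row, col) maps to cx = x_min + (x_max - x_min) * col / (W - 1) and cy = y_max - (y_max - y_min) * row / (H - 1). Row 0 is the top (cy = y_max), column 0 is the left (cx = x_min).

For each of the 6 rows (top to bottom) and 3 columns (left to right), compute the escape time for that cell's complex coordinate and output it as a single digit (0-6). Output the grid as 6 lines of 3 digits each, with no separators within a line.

Answer: 466
666
466
356
145
133

Derivation:
(row=0, col=0): c = -1.8300 + 0.2800i → escape time 4
(row=0, col=1): c = -0.8700 + 0.2800i → escape time 6
(row=0, col=2): c = 0.0900 + 0.2800i → escape time 6
(row=1, col=0): c = -1.8300 + -0.0020i → escape time 6
(row=1, col=1): c = -0.8700 + -0.0020i → escape time 6
(row=1, col=2): c = 0.0900 + -0.0020i → escape time 6
(row=2, col=0): c = -1.8300 + -0.2840i → escape time 4
(row=2, col=1): c = -0.8700 + -0.2840i → escape time 6
(row=2, col=2): c = 0.0900 + -0.2840i → escape time 6
(row=3, col=0): c = -1.8300 + -0.5660i → escape time 3
(row=3, col=1): c = -0.8700 + -0.5660i → escape time 5
(row=3, col=2): c = 0.0900 + -0.5660i → escape time 6
(row=4, col=0): c = -1.8300 + -0.8480i → escape time 1
(row=4, col=1): c = -0.8700 + -0.8480i → escape time 4
(row=4, col=2): c = 0.0900 + -0.8480i → escape time 5
(row=5, col=0): c = -1.8300 + -1.1300i → escape time 1
(row=5, col=1): c = -0.8700 + -1.1300i → escape time 3
(row=5, col=2): c = 0.0900 + -1.1300i → escape time 3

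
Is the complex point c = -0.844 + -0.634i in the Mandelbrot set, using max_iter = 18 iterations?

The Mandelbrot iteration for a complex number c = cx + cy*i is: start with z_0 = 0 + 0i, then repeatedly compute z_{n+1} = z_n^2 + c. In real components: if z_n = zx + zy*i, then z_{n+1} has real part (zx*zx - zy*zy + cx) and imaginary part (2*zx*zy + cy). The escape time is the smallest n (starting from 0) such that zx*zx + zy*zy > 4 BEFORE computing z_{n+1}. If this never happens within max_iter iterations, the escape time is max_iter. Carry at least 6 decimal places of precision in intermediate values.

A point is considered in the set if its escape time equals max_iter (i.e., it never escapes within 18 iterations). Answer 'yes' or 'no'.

Answer: no

Derivation:
z_0 = 0 + 0i, c = -0.8440 + -0.6340i
Iter 1: z = -0.8440 + -0.6340i, |z|^2 = 1.1143
Iter 2: z = -0.5336 + 0.4362i, |z|^2 = 0.4750
Iter 3: z = -0.7495 + -1.0995i, |z|^2 = 1.7707
Iter 4: z = -1.4912 + 1.0142i, |z|^2 = 3.2522
Iter 5: z = 0.3510 + -3.6587i, |z|^2 = 13.5096
Escaped at iteration 5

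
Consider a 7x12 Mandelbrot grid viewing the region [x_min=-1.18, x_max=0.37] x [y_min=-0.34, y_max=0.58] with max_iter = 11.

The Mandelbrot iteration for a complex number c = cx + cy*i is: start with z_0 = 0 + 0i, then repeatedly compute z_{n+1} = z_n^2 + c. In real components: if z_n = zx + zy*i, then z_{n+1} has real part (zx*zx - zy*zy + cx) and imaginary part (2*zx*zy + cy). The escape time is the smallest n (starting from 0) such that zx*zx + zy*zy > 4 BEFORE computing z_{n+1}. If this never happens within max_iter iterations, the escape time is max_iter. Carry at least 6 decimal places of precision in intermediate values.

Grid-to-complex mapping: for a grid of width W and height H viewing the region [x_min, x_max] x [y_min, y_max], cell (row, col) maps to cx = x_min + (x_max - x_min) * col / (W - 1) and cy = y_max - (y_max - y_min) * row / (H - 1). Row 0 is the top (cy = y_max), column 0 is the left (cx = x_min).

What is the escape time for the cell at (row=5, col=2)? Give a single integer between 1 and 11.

z_0 = 0 + 0i, c = -0.6633 + 0.1618i
Iter 1: z = -0.6633 + 0.1618i, |z|^2 = 0.4662
Iter 2: z = -0.2495 + -0.0529i, |z|^2 = 0.0650
Iter 3: z = -0.6039 + 0.1882i, |z|^2 = 0.4001
Iter 4: z = -0.3341 + -0.0655i, |z|^2 = 0.1159
Iter 5: z = -0.5560 + 0.2056i, |z|^2 = 0.3514
Iter 6: z = -0.3964 + -0.0668i, |z|^2 = 0.1616
Iter 7: z = -0.5106 + 0.2148i, |z|^2 = 0.3069
Iter 8: z = -0.4487 + -0.0575i, |z|^2 = 0.2047
Iter 9: z = -0.4653 + 0.2134i, |z|^2 = 0.2620
Iter 10: z = -0.4924 + -0.0368i, |z|^2 = 0.2438

Answer: 11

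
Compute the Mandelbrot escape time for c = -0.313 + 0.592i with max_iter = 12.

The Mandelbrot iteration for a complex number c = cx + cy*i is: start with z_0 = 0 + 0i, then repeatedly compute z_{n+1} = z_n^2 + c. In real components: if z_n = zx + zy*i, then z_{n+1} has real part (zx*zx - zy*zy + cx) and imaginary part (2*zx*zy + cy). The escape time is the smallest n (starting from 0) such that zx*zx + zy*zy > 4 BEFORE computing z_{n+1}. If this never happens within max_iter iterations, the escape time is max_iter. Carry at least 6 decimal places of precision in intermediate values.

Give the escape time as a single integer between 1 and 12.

z_0 = 0 + 0i, c = -0.3130 + 0.5920i
Iter 1: z = -0.3130 + 0.5920i, |z|^2 = 0.4484
Iter 2: z = -0.5655 + 0.2214i, |z|^2 = 0.3688
Iter 3: z = -0.0422 + 0.3416i, |z|^2 = 0.1185
Iter 4: z = -0.4279 + 0.5631i, |z|^2 = 0.5002
Iter 5: z = -0.4470 + 0.1101i, |z|^2 = 0.2120
Iter 6: z = -0.1253 + 0.4936i, |z|^2 = 0.2593
Iter 7: z = -0.5409 + 0.4683i, |z|^2 = 0.5120
Iter 8: z = -0.2397 + 0.0853i, |z|^2 = 0.0647
Iter 9: z = -0.2628 + 0.5511i, |z|^2 = 0.3728
Iter 10: z = -0.5476 + 0.3023i, |z|^2 = 0.3913
Iter 11: z = -0.1045 + 0.2609i, |z|^2 = 0.0790

Answer: 12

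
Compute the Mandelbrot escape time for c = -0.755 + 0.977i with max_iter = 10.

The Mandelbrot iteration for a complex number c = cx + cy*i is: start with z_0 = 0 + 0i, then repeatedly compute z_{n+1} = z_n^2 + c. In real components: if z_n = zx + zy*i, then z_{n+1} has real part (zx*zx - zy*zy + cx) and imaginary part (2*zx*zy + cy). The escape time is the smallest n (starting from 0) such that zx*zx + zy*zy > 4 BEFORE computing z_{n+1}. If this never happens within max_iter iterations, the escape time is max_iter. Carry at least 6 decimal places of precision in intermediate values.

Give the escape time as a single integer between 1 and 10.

z_0 = 0 + 0i, c = -0.7550 + 0.9770i
Iter 1: z = -0.7550 + 0.9770i, |z|^2 = 1.5246
Iter 2: z = -1.1395 + -0.4983i, |z|^2 = 1.5467
Iter 3: z = 0.2952 + 2.1126i, |z|^2 = 4.5501
Escaped at iteration 3

Answer: 3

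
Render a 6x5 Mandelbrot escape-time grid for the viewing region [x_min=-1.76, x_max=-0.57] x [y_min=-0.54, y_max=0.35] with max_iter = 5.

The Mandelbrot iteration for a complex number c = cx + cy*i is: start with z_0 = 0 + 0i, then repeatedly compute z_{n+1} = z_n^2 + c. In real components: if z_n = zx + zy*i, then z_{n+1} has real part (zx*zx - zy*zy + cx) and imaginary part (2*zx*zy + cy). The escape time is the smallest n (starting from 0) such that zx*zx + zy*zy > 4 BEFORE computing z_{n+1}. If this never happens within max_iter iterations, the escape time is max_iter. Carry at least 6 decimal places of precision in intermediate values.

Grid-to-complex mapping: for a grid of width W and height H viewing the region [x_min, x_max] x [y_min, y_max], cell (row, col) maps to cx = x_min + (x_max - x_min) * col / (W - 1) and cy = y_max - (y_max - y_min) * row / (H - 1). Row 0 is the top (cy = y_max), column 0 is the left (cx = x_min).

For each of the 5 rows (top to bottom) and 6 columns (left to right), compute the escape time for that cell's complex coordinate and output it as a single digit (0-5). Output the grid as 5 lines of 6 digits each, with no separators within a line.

Answer: 345555
455555
455555
445555
333555

Derivation:
(row=0, col=0): c = -1.7600 + 0.3500i → escape time 3
(row=0, col=1): c = -1.5220 + 0.3500i → escape time 4
(row=0, col=2): c = -1.2840 + 0.3500i → escape time 5
(row=0, col=3): c = -1.0460 + 0.3500i → escape time 5
(row=0, col=4): c = -0.8080 + 0.3500i → escape time 5
(row=0, col=5): c = -0.5700 + 0.3500i → escape time 5
(row=1, col=0): c = -1.7600 + 0.1275i → escape time 4
(row=1, col=1): c = -1.5220 + 0.1275i → escape time 5
(row=1, col=2): c = -1.2840 + 0.1275i → escape time 5
(row=1, col=3): c = -1.0460 + 0.1275i → escape time 5
(row=1, col=4): c = -0.8080 + 0.1275i → escape time 5
(row=1, col=5): c = -0.5700 + 0.1275i → escape time 5
(row=2, col=0): c = -1.7600 + -0.0950i → escape time 4
(row=2, col=1): c = -1.5220 + -0.0950i → escape time 5
(row=2, col=2): c = -1.2840 + -0.0950i → escape time 5
(row=2, col=3): c = -1.0460 + -0.0950i → escape time 5
(row=2, col=4): c = -0.8080 + -0.0950i → escape time 5
(row=2, col=5): c = -0.5700 + -0.0950i → escape time 5
(row=3, col=0): c = -1.7600 + -0.3175i → escape time 4
(row=3, col=1): c = -1.5220 + -0.3175i → escape time 4
(row=3, col=2): c = -1.2840 + -0.3175i → escape time 5
(row=3, col=3): c = -1.0460 + -0.3175i → escape time 5
(row=3, col=4): c = -0.8080 + -0.3175i → escape time 5
(row=3, col=5): c = -0.5700 + -0.3175i → escape time 5
(row=4, col=0): c = -1.7600 + -0.5400i → escape time 3
(row=4, col=1): c = -1.5220 + -0.5400i → escape time 3
(row=4, col=2): c = -1.2840 + -0.5400i → escape time 3
(row=4, col=3): c = -1.0460 + -0.5400i → escape time 5
(row=4, col=4): c = -0.8080 + -0.5400i → escape time 5
(row=4, col=5): c = -0.5700 + -0.5400i → escape time 5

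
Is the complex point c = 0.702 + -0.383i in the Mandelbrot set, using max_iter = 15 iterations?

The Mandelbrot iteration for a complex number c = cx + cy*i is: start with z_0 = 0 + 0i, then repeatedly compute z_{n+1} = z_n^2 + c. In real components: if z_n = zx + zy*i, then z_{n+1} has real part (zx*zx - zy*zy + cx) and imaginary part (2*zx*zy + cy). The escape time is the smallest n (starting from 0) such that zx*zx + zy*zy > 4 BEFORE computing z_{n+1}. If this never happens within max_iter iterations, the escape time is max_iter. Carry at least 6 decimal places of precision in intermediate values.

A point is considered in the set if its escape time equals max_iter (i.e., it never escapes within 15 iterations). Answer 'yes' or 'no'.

Answer: no

Derivation:
z_0 = 0 + 0i, c = 0.7020 + -0.3830i
Iter 1: z = 0.7020 + -0.3830i, |z|^2 = 0.6395
Iter 2: z = 1.0481 + -0.9207i, |z|^2 = 1.9463
Iter 3: z = 0.9528 + -2.3131i, |z|^2 = 6.2581
Escaped at iteration 3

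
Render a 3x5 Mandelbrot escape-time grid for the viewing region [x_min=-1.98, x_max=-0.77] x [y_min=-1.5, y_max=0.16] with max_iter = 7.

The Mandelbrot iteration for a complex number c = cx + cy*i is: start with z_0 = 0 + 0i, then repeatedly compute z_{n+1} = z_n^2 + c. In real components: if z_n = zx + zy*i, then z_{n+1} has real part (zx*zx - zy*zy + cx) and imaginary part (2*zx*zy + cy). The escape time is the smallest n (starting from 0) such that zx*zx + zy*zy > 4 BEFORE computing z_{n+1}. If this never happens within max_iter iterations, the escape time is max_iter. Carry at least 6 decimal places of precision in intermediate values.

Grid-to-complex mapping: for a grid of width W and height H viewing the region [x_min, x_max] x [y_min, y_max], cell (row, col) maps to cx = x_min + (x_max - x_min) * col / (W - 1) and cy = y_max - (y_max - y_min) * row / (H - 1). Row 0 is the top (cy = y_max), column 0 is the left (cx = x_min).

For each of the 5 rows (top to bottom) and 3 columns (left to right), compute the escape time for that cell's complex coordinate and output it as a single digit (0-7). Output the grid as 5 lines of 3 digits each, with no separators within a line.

(row=0, col=0): c = -1.9800 + 0.1600i → escape time 3
(row=0, col=1): c = -1.3750 + 0.1600i → escape time 7
(row=0, col=2): c = -0.7700 + 0.1600i → escape time 7
(row=1, col=0): c = -1.9800 + -0.2550i → escape time 2
(row=1, col=1): c = -1.3750 + -0.2550i → escape time 6
(row=1, col=2): c = -0.7700 + -0.2550i → escape time 7
(row=2, col=0): c = -1.9800 + -0.6700i → escape time 1
(row=2, col=1): c = -1.3750 + -0.6700i → escape time 3
(row=2, col=2): c = -0.7700 + -0.6700i → escape time 5
(row=3, col=0): c = -1.9800 + -1.0850i → escape time 1
(row=3, col=1): c = -1.3750 + -1.0850i → escape time 2
(row=3, col=2): c = -0.7700 + -1.0850i → escape time 3
(row=4, col=0): c = -1.9800 + -1.5000i → escape time 1
(row=4, col=1): c = -1.3750 + -1.5000i → escape time 1
(row=4, col=2): c = -0.7700 + -1.5000i → escape time 2

Answer: 377
267
135
123
112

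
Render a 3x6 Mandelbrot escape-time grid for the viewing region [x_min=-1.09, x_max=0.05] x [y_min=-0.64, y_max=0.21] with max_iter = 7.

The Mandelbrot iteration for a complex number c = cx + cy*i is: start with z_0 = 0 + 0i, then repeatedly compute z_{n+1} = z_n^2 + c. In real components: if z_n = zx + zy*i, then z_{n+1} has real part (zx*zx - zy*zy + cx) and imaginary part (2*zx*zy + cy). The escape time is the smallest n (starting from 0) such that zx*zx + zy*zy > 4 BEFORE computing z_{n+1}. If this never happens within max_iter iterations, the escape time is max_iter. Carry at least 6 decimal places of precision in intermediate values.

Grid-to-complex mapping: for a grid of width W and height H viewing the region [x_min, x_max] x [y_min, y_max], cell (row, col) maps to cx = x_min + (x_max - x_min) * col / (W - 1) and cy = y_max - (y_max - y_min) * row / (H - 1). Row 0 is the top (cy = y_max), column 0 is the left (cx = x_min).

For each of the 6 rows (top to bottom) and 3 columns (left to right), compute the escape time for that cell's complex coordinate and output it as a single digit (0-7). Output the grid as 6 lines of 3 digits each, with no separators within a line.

Answer: 777
777
777
777
577
477

Derivation:
(row=0, col=0): c = -1.0900 + 0.2100i → escape time 7
(row=0, col=1): c = -0.5200 + 0.2100i → escape time 7
(row=0, col=2): c = 0.0500 + 0.2100i → escape time 7
(row=1, col=0): c = -1.0900 + 0.0400i → escape time 7
(row=1, col=1): c = -0.5200 + 0.0400i → escape time 7
(row=1, col=2): c = 0.0500 + 0.0400i → escape time 7
(row=2, col=0): c = -1.0900 + -0.1300i → escape time 7
(row=2, col=1): c = -0.5200 + -0.1300i → escape time 7
(row=2, col=2): c = 0.0500 + -0.1300i → escape time 7
(row=3, col=0): c = -1.0900 + -0.3000i → escape time 7
(row=3, col=1): c = -0.5200 + -0.3000i → escape time 7
(row=3, col=2): c = 0.0500 + -0.3000i → escape time 7
(row=4, col=0): c = -1.0900 + -0.4700i → escape time 5
(row=4, col=1): c = -0.5200 + -0.4700i → escape time 7
(row=4, col=2): c = 0.0500 + -0.4700i → escape time 7
(row=5, col=0): c = -1.0900 + -0.6400i → escape time 4
(row=5, col=1): c = -0.5200 + -0.6400i → escape time 7
(row=5, col=2): c = 0.0500 + -0.6400i → escape time 7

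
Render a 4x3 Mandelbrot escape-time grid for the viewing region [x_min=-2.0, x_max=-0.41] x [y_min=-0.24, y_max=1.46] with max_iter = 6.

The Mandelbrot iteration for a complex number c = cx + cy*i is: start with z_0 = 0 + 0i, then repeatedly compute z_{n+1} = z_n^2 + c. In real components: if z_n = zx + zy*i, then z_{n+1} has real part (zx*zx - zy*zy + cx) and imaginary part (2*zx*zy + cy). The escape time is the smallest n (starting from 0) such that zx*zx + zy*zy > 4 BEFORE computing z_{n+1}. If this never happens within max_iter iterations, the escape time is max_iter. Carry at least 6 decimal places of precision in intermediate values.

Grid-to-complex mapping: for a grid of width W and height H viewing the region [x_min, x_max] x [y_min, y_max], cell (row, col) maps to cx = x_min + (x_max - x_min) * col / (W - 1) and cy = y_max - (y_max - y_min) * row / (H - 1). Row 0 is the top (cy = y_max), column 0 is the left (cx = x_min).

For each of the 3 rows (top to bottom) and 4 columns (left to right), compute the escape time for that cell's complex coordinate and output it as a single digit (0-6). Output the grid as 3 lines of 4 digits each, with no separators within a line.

Answer: 1122
1356
1566

Derivation:
(row=0, col=0): c = -2.0000 + 1.4600i → escape time 1
(row=0, col=1): c = -1.4700 + 1.4600i → escape time 1
(row=0, col=2): c = -0.9400 + 1.4600i → escape time 2
(row=0, col=3): c = -0.4100 + 1.4600i → escape time 2
(row=1, col=0): c = -2.0000 + 0.6100i → escape time 1
(row=1, col=1): c = -1.4700 + 0.6100i → escape time 3
(row=1, col=2): c = -0.9400 + 0.6100i → escape time 5
(row=1, col=3): c = -0.4100 + 0.6100i → escape time 6
(row=2, col=0): c = -2.0000 + -0.2400i → escape time 1
(row=2, col=1): c = -1.4700 + -0.2400i → escape time 5
(row=2, col=2): c = -0.9400 + -0.2400i → escape time 6
(row=2, col=3): c = -0.4100 + -0.2400i → escape time 6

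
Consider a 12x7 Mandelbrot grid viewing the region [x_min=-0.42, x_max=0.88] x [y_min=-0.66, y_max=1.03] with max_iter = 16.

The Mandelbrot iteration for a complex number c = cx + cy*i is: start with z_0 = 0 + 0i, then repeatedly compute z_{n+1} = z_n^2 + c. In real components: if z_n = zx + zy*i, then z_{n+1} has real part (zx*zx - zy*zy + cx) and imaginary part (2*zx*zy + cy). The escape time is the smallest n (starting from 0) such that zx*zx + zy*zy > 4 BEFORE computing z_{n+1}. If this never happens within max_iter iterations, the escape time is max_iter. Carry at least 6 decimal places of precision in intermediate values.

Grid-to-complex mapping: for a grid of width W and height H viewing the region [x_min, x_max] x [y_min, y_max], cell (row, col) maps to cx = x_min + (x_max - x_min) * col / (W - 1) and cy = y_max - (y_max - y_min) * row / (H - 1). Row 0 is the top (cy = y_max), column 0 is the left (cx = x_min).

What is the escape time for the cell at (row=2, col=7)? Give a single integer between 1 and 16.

z_0 = 0 + 0i, c = 0.4073 + 0.4667i
Iter 1: z = 0.4073 + 0.4667i, |z|^2 = 0.3836
Iter 2: z = 0.3554 + 0.8468i, |z|^2 = 0.8433
Iter 3: z = -0.1835 + 1.0685i, |z|^2 = 1.1754
Iter 4: z = -0.7008 + 0.0745i, |z|^2 = 0.4966
Iter 5: z = 0.8928 + 0.3622i, |z|^2 = 0.9282
Iter 6: z = 1.0732 + 1.1134i, |z|^2 = 2.3913
Iter 7: z = 0.3193 + 2.8563i, |z|^2 = 8.2606
Escaped at iteration 7

Answer: 7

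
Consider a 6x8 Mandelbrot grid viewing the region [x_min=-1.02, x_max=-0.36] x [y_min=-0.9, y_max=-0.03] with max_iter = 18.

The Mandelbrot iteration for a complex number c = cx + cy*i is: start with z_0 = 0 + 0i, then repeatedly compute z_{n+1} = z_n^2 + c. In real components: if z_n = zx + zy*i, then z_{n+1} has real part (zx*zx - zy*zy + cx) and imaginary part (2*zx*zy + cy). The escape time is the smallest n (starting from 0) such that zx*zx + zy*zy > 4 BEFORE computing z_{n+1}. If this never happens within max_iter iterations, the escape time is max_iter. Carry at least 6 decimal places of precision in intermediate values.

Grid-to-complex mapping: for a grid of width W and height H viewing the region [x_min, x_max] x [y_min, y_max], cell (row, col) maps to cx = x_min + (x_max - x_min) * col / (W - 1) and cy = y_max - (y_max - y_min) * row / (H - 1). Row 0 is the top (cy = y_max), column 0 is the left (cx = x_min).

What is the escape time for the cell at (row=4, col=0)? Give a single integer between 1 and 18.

z_0 = 0 + 0i, c = -1.0200 + -0.5271i
Iter 1: z = -1.0200 + -0.5271i, |z|^2 = 1.3183
Iter 2: z = -0.2575 + 0.5482i, |z|^2 = 0.3669
Iter 3: z = -1.2543 + -0.8095i, |z|^2 = 2.2284
Iter 4: z = -0.1021 + 1.5034i, |z|^2 = 2.2706
Iter 5: z = -3.2698 + -0.8340i, |z|^2 = 11.3871
Escaped at iteration 5

Answer: 5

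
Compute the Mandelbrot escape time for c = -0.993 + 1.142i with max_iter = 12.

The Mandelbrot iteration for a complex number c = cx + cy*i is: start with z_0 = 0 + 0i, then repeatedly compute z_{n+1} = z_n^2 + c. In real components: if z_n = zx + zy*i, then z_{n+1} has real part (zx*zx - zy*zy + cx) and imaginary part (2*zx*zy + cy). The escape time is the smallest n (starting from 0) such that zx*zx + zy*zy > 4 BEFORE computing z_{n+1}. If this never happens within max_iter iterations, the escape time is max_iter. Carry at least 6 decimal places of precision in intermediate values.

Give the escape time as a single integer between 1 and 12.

z_0 = 0 + 0i, c = -0.9930 + 1.1420i
Iter 1: z = -0.9930 + 1.1420i, |z|^2 = 2.2902
Iter 2: z = -1.3111 + -1.1260i, |z|^2 = 2.9869
Iter 3: z = -0.5419 + 4.0947i, |z|^2 = 17.0599
Escaped at iteration 3

Answer: 3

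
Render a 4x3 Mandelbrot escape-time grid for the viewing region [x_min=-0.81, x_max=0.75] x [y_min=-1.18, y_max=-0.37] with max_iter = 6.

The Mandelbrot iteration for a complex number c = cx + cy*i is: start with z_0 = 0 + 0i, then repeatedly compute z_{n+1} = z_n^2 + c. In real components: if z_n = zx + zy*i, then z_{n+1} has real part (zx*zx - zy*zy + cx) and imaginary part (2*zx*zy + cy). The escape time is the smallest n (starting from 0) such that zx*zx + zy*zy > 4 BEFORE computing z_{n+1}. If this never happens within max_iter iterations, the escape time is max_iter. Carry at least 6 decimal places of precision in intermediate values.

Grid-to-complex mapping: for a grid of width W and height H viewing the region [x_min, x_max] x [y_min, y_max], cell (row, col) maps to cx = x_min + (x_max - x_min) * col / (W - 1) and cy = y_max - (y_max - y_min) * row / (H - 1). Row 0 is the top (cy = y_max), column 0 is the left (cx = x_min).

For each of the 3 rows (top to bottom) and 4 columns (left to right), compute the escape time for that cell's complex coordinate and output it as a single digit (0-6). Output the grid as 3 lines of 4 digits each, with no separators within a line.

Answer: 6663
4652
3322

Derivation:
(row=0, col=0): c = -0.8100 + -0.3700i → escape time 6
(row=0, col=1): c = -0.2900 + -0.3700i → escape time 6
(row=0, col=2): c = 0.2300 + -0.3700i → escape time 6
(row=0, col=3): c = 0.7500 + -0.3700i → escape time 3
(row=1, col=0): c = -0.8100 + -0.7750i → escape time 4
(row=1, col=1): c = -0.2900 + -0.7750i → escape time 6
(row=1, col=2): c = 0.2300 + -0.7750i → escape time 5
(row=1, col=3): c = 0.7500 + -0.7750i → escape time 2
(row=2, col=0): c = -0.8100 + -1.1800i → escape time 3
(row=2, col=1): c = -0.2900 + -1.1800i → escape time 3
(row=2, col=2): c = 0.2300 + -1.1800i → escape time 2
(row=2, col=3): c = 0.7500 + -1.1800i → escape time 2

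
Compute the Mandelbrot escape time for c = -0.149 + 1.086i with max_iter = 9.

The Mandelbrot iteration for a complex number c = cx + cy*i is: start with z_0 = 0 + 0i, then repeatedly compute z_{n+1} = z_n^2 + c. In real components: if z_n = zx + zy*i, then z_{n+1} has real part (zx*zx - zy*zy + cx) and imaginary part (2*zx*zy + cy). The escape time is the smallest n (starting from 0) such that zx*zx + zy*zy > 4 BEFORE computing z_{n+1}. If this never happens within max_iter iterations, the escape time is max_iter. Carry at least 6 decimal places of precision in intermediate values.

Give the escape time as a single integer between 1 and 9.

z_0 = 0 + 0i, c = -0.1490 + 1.0860i
Iter 1: z = -0.1490 + 1.0860i, |z|^2 = 1.2016
Iter 2: z = -1.3062 + 0.7624i, |z|^2 = 2.2874
Iter 3: z = 0.9759 + -0.9056i, |z|^2 = 1.7726
Iter 4: z = -0.0167 + -0.6816i, |z|^2 = 0.4649
Iter 5: z = -0.6134 + 1.1087i, |z|^2 = 1.6055
Iter 6: z = -1.0021 + -0.2741i, |z|^2 = 1.0794
Iter 7: z = 0.7801 + 1.6354i, |z|^2 = 3.2830
Iter 8: z = -2.2149 + 3.6376i, |z|^2 = 18.1376
Escaped at iteration 8

Answer: 8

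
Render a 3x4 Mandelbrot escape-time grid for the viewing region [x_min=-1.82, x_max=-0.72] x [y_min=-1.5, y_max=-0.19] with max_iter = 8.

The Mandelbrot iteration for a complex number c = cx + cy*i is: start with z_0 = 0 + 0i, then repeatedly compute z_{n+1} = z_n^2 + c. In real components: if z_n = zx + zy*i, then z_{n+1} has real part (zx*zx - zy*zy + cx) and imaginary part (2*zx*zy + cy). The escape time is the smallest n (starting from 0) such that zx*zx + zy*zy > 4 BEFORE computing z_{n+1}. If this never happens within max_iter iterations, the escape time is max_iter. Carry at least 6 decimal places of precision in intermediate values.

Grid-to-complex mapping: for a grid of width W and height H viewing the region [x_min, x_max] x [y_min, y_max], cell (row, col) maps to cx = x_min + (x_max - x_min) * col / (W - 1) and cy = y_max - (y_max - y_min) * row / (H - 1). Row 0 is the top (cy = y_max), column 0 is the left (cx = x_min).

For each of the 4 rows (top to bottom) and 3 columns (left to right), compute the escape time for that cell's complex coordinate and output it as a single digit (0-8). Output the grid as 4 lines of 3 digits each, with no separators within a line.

(row=0, col=0): c = -1.8200 + -0.1900i → escape time 4
(row=0, col=1): c = -1.2700 + -0.1900i → escape time 8
(row=0, col=2): c = -0.7200 + -0.1900i → escape time 8
(row=1, col=0): c = -1.8200 + -0.6267i → escape time 3
(row=1, col=1): c = -1.2700 + -0.6267i → escape time 3
(row=1, col=2): c = -0.7200 + -0.6267i → escape time 6
(row=2, col=0): c = -1.8200 + -1.0633i → escape time 1
(row=2, col=1): c = -1.2700 + -1.0633i → escape time 3
(row=2, col=2): c = -0.7200 + -1.0633i → escape time 3
(row=3, col=0): c = -1.8200 + -1.5000i → escape time 1
(row=3, col=1): c = -1.2700 + -1.5000i → escape time 2
(row=3, col=2): c = -0.7200 + -1.5000i → escape time 2

Answer: 488
336
133
122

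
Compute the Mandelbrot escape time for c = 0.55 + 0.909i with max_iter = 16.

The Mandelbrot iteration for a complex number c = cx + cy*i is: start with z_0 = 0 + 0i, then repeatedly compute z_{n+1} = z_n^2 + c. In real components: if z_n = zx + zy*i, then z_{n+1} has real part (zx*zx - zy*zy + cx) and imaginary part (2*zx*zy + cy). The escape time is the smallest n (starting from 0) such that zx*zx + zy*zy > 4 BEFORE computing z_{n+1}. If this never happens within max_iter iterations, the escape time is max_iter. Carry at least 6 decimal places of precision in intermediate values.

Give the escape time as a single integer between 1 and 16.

Answer: 3

Derivation:
z_0 = 0 + 0i, c = 0.5500 + 0.9090i
Iter 1: z = 0.5500 + 0.9090i, |z|^2 = 1.1288
Iter 2: z = 0.0262 + 1.9089i, |z|^2 = 3.6446
Iter 3: z = -3.0932 + 1.0091i, |z|^2 = 10.5862
Escaped at iteration 3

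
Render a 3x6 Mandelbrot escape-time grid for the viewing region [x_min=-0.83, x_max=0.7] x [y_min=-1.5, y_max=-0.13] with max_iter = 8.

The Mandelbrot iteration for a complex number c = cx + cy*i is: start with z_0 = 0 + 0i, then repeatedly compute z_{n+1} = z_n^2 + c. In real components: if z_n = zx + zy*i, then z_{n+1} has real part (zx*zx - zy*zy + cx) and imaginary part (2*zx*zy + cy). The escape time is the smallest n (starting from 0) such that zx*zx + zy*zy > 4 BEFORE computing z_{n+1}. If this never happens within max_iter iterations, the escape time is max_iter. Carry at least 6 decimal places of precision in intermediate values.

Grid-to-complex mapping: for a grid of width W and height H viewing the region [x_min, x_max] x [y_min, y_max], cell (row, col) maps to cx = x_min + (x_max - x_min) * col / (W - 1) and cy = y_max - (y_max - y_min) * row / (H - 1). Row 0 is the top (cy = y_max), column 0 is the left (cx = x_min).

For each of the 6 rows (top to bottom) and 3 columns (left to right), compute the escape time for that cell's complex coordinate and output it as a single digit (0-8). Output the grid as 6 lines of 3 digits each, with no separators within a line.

(row=0, col=0): c = -0.8300 + -0.1300i → escape time 8
(row=0, col=1): c = -0.0650 + -0.1300i → escape time 8
(row=0, col=2): c = 0.7000 + -0.1300i → escape time 3
(row=1, col=0): c = -0.8300 + -0.4040i → escape time 7
(row=1, col=1): c = -0.0650 + -0.4040i → escape time 8
(row=1, col=2): c = 0.7000 + -0.4040i → escape time 3
(row=2, col=0): c = -0.8300 + -0.6780i → escape time 4
(row=2, col=1): c = -0.0650 + -0.6780i → escape time 8
(row=2, col=2): c = 0.7000 + -0.6780i → escape time 3
(row=3, col=0): c = -0.8300 + -0.9520i → escape time 3
(row=3, col=1): c = -0.0650 + -0.9520i → escape time 8
(row=3, col=2): c = 0.7000 + -0.9520i → escape time 2
(row=4, col=0): c = -0.8300 + -1.2260i → escape time 3
(row=4, col=1): c = -0.0650 + -1.2260i → escape time 3
(row=4, col=2): c = 0.7000 + -1.2260i → escape time 2
(row=5, col=0): c = -0.8300 + -1.5000i → escape time 2
(row=5, col=1): c = -0.0650 + -1.5000i → escape time 2
(row=5, col=2): c = 0.7000 + -1.5000i → escape time 2

Answer: 883
783
483
382
332
222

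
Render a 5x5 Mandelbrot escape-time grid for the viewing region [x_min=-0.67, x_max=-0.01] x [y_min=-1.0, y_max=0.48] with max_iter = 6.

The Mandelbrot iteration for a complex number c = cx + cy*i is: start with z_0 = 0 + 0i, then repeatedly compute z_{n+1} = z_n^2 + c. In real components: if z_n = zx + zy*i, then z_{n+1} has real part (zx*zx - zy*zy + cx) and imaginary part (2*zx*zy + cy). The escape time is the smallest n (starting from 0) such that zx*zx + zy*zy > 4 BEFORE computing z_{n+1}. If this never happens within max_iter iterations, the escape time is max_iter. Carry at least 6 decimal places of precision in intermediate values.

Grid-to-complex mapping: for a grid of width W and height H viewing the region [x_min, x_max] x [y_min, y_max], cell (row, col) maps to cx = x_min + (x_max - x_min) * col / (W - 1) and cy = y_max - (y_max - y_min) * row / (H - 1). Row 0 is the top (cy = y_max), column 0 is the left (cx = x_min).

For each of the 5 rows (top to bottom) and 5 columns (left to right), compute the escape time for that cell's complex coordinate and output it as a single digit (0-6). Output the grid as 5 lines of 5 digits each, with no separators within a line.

(row=0, col=0): c = -0.6700 + 0.4800i → escape time 6
(row=0, col=1): c = -0.5050 + 0.4800i → escape time 6
(row=0, col=2): c = -0.3400 + 0.4800i → escape time 6
(row=0, col=3): c = -0.1750 + 0.4800i → escape time 6
(row=0, col=4): c = -0.0100 + 0.4800i → escape time 6
(row=1, col=0): c = -0.6700 + 0.1100i → escape time 6
(row=1, col=1): c = -0.5050 + 0.1100i → escape time 6
(row=1, col=2): c = -0.3400 + 0.1100i → escape time 6
(row=1, col=3): c = -0.1750 + 0.1100i → escape time 6
(row=1, col=4): c = -0.0100 + 0.1100i → escape time 6
(row=2, col=0): c = -0.6700 + -0.2600i → escape time 6
(row=2, col=1): c = -0.5050 + -0.2600i → escape time 6
(row=2, col=2): c = -0.3400 + -0.2600i → escape time 6
(row=2, col=3): c = -0.1750 + -0.2600i → escape time 6
(row=2, col=4): c = -0.0100 + -0.2600i → escape time 6
(row=3, col=0): c = -0.6700 + -0.6300i → escape time 6
(row=3, col=1): c = -0.5050 + -0.6300i → escape time 6
(row=3, col=2): c = -0.3400 + -0.6300i → escape time 6
(row=3, col=3): c = -0.1750 + -0.6300i → escape time 6
(row=3, col=4): c = -0.0100 + -0.6300i → escape time 6
(row=4, col=0): c = -0.6700 + -1.0000i → escape time 4
(row=4, col=1): c = -0.5050 + -1.0000i → escape time 4
(row=4, col=2): c = -0.3400 + -1.0000i → escape time 5
(row=4, col=3): c = -0.1750 + -1.0000i → escape time 6
(row=4, col=4): c = -0.0100 + -1.0000i → escape time 6

Answer: 66666
66666
66666
66666
44566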